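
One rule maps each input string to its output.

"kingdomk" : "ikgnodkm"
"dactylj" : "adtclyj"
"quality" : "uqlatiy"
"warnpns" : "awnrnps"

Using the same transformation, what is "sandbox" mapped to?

In each case the input is transformed by: swap each adjacent pair of characters (1↔2, 3↔4, ...).
"sandbox" → "asdnobx".

asdnobx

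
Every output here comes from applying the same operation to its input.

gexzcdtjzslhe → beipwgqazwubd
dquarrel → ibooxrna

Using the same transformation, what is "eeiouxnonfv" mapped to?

scklkurlfbb

Rule — shift every letter 3 places backward in the alphabet (wrapping around), then reverse the string.
For "eeiouxnonfv", step one produces "bbflruklkcs"; step two turns that into "scklkurlfbb".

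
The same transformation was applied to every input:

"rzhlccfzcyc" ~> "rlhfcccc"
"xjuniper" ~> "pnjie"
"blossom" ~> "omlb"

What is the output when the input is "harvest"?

Each output is the input with this applied: sort the characters into reverse alphabetical order, then delete the first 3 characters.
Working it through for "harvest": intermediate "vtsrhea", final "rhea".

rhea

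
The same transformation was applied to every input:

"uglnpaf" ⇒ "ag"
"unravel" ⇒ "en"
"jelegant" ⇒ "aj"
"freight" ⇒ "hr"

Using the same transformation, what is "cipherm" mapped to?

What's happening: move the first 3 characters to the end (rotate left by 3), then keep one character in every 3, starting at position 3 (positions 3rd, 6th, 9th, ...).
For "cipherm" the result is "ri".

ri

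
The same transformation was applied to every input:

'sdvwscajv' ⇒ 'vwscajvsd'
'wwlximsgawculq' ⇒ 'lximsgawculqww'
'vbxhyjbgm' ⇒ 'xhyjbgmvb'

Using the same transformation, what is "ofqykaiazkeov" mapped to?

qykaiazkeovof

Rule — move the first 2 characters to the end (rotate left by 2).
For "ofqykaiazkeov" the result is "qykaiazkeovof".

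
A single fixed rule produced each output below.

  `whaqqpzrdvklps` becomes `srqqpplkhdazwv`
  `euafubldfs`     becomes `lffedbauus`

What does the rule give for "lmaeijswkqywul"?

The transformation: sort the characters into reverse alphabetical order, then move the first 3 characters to the end (rotate left by 3).
For "lmaeijswkqywul", step one produces "ywwusqmllkjiea"; step two turns that into "usqmllkjieayww".

usqmllkjieayww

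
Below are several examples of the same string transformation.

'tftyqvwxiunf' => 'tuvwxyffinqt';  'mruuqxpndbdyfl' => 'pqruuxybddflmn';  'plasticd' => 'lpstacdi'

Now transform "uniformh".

What's happening: sort the characters into alphabetical order, then swap the front and back halves of the string.
For "uniformh", step one produces "fhimnoru"; step two turns that into "norufhim".
(Check on "mruuqxpndbdyfl": → "bddflmnpqruuxy" → "pqruuxybddflmn" ✓)

norufhim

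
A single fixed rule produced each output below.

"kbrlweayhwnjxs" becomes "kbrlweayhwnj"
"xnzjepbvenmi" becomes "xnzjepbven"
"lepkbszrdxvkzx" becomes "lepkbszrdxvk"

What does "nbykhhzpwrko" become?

What's happening: delete the last 2 characters.
On "nbykhhzpwrko" that produces "nbykhhzpwr".

nbykhhzpwr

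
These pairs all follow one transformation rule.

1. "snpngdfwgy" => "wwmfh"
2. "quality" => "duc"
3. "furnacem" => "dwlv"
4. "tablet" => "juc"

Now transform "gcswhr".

lfa

What's happening: keep every other character starting from the second (positions 2nd, 4th, 6th, ...), then shift every letter 9 places forward in the alphabet (wrapping around).
Applying that to "gcswhr" gives "lfa".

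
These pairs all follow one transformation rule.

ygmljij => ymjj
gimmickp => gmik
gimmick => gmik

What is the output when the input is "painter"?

The transformation: keep every other character starting from the first (positions 1st, 3rd, 5th, ...).
For "painter" the result is "pitr".

pitr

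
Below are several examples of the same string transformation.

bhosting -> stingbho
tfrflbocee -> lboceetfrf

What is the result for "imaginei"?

The rule is to swap the front and back halves of the string, then move the last character to the front.
For "imaginei" the result is "gineiima".

gineiima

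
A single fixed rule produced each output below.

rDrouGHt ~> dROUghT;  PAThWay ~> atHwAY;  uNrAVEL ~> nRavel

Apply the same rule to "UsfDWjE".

The rule is to delete the first character, then flip the case of every letter.
For "UsfDWjE", step one produces "sfDWjE"; step two turns that into "SFdwJe".

SFdwJe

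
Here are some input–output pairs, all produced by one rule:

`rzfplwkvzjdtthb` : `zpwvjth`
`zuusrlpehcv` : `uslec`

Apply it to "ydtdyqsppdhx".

Rule — keep every other character starting from the second (positions 2nd, 4th, 6th, ...).
"ydtdyqsppdhx" → "ddqpdx".

ddqpdx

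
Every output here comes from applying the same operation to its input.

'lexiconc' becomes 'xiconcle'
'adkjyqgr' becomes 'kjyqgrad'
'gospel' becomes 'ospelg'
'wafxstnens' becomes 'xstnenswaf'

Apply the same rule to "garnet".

arnetg

In each case the input is transformed by: move the last 2 characters to the front (rotate right by 2), then swap the front and back halves of the string.
Applying both steps to "garnet": "etgarn", then "arnetg".
(Check on "gospel": → "elgosp" → "ospelg" ✓)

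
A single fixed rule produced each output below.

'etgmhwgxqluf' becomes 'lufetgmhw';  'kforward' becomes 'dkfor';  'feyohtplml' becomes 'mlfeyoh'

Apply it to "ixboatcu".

The pattern: swap the front and back halves of the string, then delete the first 3 characters.
For "ixboatcu", step one produces "atcuixbo"; step two turns that into "uixbo".

uixbo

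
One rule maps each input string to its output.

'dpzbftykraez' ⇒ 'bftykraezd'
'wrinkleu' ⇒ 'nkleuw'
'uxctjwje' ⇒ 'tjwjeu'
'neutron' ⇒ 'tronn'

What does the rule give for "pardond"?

Looking at the pairs, the operation is to move the first 3 characters to the end (rotate left by 3), then delete the last 2 characters.
Starting from "pardond": after the first operation, "dondpar"; after the second, "dondp".

dondp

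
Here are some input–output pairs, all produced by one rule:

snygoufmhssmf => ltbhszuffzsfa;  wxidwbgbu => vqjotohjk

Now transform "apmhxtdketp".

zukgqxrgcnc

What's happening: shift every letter 13 places forward in the alphabet (wrapping around) — i.e. ROT13, then move the first 2 characters to the end (rotate left by 2).
On "apmhxtdketp" that produces "zukgqxrgcnc".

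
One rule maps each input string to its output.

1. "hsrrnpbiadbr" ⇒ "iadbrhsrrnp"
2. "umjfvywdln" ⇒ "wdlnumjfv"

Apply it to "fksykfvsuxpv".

suxpvfksykf

In each case the input is transformed by: swap the front and back halves of the string, then delete the first character.
For "fksykfvsuxpv", step one produces "vsuxpvfksykf"; step two turns that into "suxpvfksykf".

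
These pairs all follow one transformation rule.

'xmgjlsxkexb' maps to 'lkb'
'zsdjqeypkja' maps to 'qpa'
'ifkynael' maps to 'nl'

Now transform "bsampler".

pr

Rule — keep one character in every 3, starting at position 2 (positions 2nd, 5th, 8th, ...), then delete the first character.
Starting from "bsampler": after the first operation, "spr"; after the second, "pr".
(Check on "xmgjlsxkexb": → "mlkb" → "lkb" ✓)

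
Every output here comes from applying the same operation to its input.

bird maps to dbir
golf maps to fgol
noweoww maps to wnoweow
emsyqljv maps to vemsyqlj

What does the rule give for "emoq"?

In each case the input is transformed by: move the last character to the front.
Doing the same to "emoq": "qemo".

qemo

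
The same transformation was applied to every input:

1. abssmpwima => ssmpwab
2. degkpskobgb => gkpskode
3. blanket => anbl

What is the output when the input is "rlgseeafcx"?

The pattern: delete the last 3 characters, then move the first 2 characters to the end (rotate left by 2).
For "rlgseeafcx", step one produces "rlgseea"; step two turns that into "gseearl".

gseearl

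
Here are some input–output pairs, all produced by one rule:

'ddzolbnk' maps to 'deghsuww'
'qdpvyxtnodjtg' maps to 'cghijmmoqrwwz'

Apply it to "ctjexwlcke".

Rule — shift every letter 7 places backward in the alphabet (wrapping around), then sort the characters into alphabetical order.
Doing the same to "ctjexwlcke": "cdempqvvxx".

cdempqvvxx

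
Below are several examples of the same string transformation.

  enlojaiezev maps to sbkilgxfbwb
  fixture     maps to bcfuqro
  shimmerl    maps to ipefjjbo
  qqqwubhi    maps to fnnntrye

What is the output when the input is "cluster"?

ozirpqb

Each output is the input with this applied: move the last character to the front, then shift every letter 3 places backward in the alphabet (wrapping around).
Working it through for "cluster": intermediate "rcluste", final "ozirpqb".
(Check on "shimmerl": → "lshimmer" → "ipefjjbo" ✓)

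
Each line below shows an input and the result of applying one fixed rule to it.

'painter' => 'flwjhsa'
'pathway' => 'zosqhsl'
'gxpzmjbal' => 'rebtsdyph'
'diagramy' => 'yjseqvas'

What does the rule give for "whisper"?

The rule is to move the first 3 characters to the end (rotate left by 3), then shift every letter 8 places backward in the alphabet (wrapping around).
Doing the same to "whisper": "khwjoza".

khwjoza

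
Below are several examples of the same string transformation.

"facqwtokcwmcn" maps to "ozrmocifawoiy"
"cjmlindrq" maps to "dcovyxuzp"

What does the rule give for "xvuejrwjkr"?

wdjhgqvdiv

Each output is the input with this applied: shift every letter 12 places forward in the alphabet (wrapping around), then move the last 2 characters to the front (rotate right by 2).
Working it through for "xvuejrwjkr": intermediate "jhgqvdivwd", final "wdjhgqvdiv".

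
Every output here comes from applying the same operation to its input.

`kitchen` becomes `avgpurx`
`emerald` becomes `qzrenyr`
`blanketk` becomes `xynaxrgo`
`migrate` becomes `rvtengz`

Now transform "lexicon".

The pattern: swap the first and last characters, then shift every letter 13 places forward in the alphabet (wrapping around) — i.e. ROT13.
Working it through for "lexicon": intermediate "nexicol", final "arkvpby".

arkvpby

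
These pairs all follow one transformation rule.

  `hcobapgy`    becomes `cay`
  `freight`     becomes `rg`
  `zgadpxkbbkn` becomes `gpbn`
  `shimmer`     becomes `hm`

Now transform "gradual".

Each output is the input with this applied: keep one character in every 3, starting at position 2 (positions 2nd, 5th, 8th, ...).
For "gradual" the result is "ru".

ru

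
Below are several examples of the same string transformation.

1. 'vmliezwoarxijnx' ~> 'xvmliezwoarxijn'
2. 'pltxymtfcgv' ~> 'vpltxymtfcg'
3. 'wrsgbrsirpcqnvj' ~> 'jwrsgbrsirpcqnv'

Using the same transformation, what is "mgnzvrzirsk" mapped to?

Rule — move the last character to the front.
"mgnzvrzirsk" → "kmgnzvrzirs".

kmgnzvrzirs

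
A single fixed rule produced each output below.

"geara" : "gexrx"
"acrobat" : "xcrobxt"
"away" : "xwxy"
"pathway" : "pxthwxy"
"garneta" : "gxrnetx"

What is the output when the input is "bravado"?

brxvxdo

What's happening: replace every "a" with "x".
Applying that to "bravado" gives "brxvxdo".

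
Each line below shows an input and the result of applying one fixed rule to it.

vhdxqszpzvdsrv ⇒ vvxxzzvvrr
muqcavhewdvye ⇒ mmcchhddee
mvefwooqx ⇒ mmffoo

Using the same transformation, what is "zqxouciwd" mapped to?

zzooii

In each case the input is transformed by: keep one character in every 3, starting at position 1 (positions 1st, 4th, 7th, ...), then double every character.
For "zqxouciwd", step one produces "zoi"; step two turns that into "zzooii".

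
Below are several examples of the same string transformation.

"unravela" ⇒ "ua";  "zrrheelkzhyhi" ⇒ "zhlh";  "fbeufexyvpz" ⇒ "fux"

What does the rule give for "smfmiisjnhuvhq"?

smsh

Rule — move the last 2 characters to the front (rotate right by 2), then keep one character in every 3, starting at position 3 (positions 3rd, 6th, 9th, ...).
Applying both steps to "smfmiisjnhuvhq": "hqsmfmiisjnhuv", then "smsh".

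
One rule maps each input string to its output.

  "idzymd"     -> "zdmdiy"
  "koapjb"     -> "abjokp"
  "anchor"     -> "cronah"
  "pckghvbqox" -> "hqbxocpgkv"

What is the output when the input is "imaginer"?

In each case the input is transformed by: swap each adjacent pair of characters (1↔2, 3↔4, ...), then swap the front and back halves of the string.
"imaginer" → "miganire" → "niremiga".
(Check on "pckghvbqox": → "cpgkvhqbxo" → "hqbxocpgkv" ✓)

niremiga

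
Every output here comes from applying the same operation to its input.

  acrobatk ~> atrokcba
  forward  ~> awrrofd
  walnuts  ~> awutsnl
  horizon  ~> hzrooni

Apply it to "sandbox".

axsondb

What's happening: sort the characters into reverse alphabetical order, then move the last character to the front.
"sandbox" → "xsondba" → "axsondb".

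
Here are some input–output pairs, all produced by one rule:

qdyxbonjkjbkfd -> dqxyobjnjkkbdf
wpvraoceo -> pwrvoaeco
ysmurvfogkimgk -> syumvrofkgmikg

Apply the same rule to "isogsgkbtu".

The transformation: swap each adjacent pair of characters (1↔2, 3↔4, ...).
Applying that to "isogsgkbtu" gives "sigogsbkut".

sigogsbkut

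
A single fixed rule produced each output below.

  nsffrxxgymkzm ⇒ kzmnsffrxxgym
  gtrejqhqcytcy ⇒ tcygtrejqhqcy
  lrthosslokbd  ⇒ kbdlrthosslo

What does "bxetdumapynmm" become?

nmmbxetdumapy

What's happening: move the last 3 characters to the front (rotate right by 3).
"bxetdumapynmm" → "nmmbxetdumapy".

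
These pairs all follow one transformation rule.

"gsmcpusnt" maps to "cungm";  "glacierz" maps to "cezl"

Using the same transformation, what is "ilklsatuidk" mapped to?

Rule — move the first 3 characters to the end (rotate left by 3), then keep every other character starting from the first (positions 1st, 3rd, 5th, ...).
On "ilklsatuidk": the first step gives "lsatuidkilk", and the second then gives "laudik".

laudik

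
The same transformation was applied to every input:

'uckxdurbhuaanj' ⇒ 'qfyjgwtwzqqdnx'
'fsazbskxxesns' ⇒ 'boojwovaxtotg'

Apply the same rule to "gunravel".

chqajrnw

Looking at the pairs, the operation is to shift every letter 4 places backward in the alphabet (wrapping around), then take characters alternately from the front and the back (1st, last, 2nd, 2nd-last, ...).
"gunravel" → "cqjnwrah" → "chqajrnw".
(Check on "fsazbskxxesns": → "bowvxogttaojo" → "boojwovaxtotg" ✓)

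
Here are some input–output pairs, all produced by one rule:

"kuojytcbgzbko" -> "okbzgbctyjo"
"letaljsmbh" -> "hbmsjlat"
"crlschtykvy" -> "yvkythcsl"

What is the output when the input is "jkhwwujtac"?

What's happening: delete the first 2 characters, then reverse the string.
So "jkhwwujtac" becomes "catjuwwh".

catjuwwh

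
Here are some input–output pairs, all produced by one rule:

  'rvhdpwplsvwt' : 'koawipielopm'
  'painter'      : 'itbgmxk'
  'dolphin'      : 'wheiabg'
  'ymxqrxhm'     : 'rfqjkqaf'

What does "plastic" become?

ietlmbv

The rule is to shift every letter 7 places backward in the alphabet (wrapping around).
On "plastic" that produces "ietlmbv".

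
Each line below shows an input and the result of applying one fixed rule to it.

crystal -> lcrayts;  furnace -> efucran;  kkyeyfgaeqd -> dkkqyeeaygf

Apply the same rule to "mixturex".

What's happening: swap the first and last characters, then take characters alternately from the front and the back (1st, last, 2nd, 2nd-last, ...).
For "mixturex", step one produces "xixturem"; step two turns that into "xmiexrtu".
(Check on "furnace": → "eurnacf" → "efucran" ✓)

xmiexrtu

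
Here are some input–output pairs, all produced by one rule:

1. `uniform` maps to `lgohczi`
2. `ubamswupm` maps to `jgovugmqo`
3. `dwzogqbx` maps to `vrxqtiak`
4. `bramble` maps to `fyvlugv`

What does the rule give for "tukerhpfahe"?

bynoeylbjzu

Each output is the input with this applied: move the last 2 characters to the front (rotate right by 2), then shift every letter 6 places backward in the alphabet (wrapping around).
Doing the same to "tukerhpfahe": "bynoeylbjzu".
(Check on "dwzogqbx": → "bxdwzogq" → "vrxqtiak" ✓)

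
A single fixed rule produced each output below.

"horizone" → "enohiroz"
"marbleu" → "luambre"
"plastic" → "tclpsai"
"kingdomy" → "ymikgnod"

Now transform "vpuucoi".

Looking at the pairs, the operation is to swap each adjacent pair of characters (1↔2, 3↔4, ...), then move the last 2 characters to the front (rotate right by 2).
Doing the same to "vpuucoi": "cipvuuo".

cipvuuo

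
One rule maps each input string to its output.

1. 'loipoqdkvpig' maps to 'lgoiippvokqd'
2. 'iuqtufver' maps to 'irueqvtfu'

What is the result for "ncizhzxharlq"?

nqclirzahhzx

What's happening: take characters alternately from the front and the back (1st, last, 2nd, 2nd-last, ...).
"ncizhzxharlq" → "nqclirzahhzx".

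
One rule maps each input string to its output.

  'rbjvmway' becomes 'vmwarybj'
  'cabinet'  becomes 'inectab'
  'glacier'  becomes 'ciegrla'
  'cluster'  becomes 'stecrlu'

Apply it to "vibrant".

ranvtib

What's happening: swap the first and last characters, then move the first 3 characters to the end (rotate left by 3).
Working it through for "vibrant": intermediate "tibranv", final "ranvtib".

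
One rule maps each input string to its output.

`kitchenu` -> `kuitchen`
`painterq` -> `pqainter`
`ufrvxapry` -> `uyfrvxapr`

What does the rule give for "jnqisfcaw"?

jwnqisfca

The pattern: swap the first and last characters, then move the last character to the front.
"jnqisfcaw" → "wnqisfcaj" → "jwnqisfca".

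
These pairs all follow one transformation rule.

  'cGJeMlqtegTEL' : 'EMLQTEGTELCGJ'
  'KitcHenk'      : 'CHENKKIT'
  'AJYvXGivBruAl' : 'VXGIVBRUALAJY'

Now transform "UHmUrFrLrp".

Looking at the pairs, the operation is to move the first 3 characters to the end (rotate left by 3), then convert every letter to uppercase.
For "UHmUrFrLrp", step one produces "UrFrLrpUHm"; step two turns that into "URFRLRPUHM".
(Check on "KitcHenk": → "cHenkKit" → "CHENKKIT" ✓)

URFRLRPUHM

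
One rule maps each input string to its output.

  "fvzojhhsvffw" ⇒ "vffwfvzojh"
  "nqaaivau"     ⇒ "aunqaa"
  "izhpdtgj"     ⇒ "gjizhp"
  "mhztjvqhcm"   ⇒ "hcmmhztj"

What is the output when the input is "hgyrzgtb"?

tbhgyr

What's happening: swap the front and back halves of the string, then delete the first 2 characters.
Applying that to "hgyrzgtb" gives "tbhgyr".
(Check on "nqaaivau": → "ivaunqaa" → "aunqaa" ✓)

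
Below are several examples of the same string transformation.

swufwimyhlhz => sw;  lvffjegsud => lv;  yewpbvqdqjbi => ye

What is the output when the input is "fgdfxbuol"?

In each case the input is transformed by: keep only the first 2 characters.
For "fgdfxbuol" the result is "fg".

fg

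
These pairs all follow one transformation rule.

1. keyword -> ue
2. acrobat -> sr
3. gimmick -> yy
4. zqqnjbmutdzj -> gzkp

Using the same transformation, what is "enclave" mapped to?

dq

Rule — shift every letter 10 places backward in the alphabet (wrapping around), then keep one character in every 3, starting at position 2 (positions 2nd, 5th, 8th, ...).
So "enclave" becomes "dq".
(Check on "zqqnjbmutdzj": → "pggdzrckjtpz" → "gzkp" ✓)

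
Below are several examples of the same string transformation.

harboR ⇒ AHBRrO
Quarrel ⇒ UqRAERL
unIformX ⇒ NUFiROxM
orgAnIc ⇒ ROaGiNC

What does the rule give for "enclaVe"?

NELCvAE

Rule — flip the case of every letter, then swap each adjacent pair of characters (1↔2, 3↔4, ...).
Applying both steps to "enclaVe": "ENCLAvE", then "NELCvAE".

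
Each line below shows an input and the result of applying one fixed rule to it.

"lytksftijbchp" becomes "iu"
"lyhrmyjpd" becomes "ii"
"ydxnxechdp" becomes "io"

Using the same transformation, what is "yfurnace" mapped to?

ieo

In each case the input is transformed by: shift every letter 10 places forward in the alphabet (wrapping around), then keep only the vowels.
"yfurnace" → "ipebxkmo" → "ieo".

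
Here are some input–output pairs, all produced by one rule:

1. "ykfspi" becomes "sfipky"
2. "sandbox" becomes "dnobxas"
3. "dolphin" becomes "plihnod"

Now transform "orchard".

What's happening: swap each adjacent pair of characters (1↔2, 3↔4, ...), then move the first 2 characters to the end (rotate left by 2).
Working it through for "orchard": intermediate "rohcrad", final "hcradro".

hcradro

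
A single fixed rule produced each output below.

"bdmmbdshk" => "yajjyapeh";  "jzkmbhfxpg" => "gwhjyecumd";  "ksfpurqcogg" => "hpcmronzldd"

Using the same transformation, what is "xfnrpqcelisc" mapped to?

uckomnzbifpz

The pattern: shift every letter 3 places backward in the alphabet (wrapping around).
"xfnrpqcelisc" → "uckomnzbifpz".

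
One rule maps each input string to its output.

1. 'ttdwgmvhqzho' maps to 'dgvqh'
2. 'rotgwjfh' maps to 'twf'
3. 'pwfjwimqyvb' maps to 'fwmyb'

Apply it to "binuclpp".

Rule — delete the first character, then keep every other character starting from the second (positions 2nd, 4th, 6th, ...).
On "binuclpp" that produces "ncp".

ncp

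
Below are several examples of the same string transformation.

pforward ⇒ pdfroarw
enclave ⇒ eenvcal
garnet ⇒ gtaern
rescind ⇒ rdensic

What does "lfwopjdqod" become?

In each case the input is transformed by: take characters alternately from the front and the back (1st, last, 2nd, 2nd-last, ...).
Doing the same to "lfwopjdqod": "ldfowqodpj".

ldfowqodpj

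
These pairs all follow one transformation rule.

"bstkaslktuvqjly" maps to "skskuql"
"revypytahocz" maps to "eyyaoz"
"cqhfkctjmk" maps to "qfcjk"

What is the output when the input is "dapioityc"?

Each output is the input with this applied: keep every other character starting from the second (positions 2nd, 4th, 6th, ...).
Applying that to "dapioityc" gives "aiiy".

aiiy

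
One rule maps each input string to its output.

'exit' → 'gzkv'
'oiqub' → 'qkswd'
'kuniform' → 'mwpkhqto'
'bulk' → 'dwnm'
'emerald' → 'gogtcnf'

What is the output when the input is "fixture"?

Looking at the pairs, the operation is to shift every letter 2 places forward in the alphabet (wrapping around).
So "fixture" becomes "hkzvwtg".

hkzvwtg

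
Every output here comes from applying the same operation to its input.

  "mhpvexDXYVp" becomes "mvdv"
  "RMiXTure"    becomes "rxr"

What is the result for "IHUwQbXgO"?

iwx

In each case the input is transformed by: keep one character in every 3, starting at position 1 (positions 1st, 4th, 7th, ...), then convert every letter to lowercase.
Applying both steps to "IHUwQbXgO": "IwX", then "iwx".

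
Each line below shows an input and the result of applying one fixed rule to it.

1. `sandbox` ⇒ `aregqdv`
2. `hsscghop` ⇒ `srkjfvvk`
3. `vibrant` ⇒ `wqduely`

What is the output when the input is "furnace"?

Rule — shift every letter 3 places forward in the alphabet (wrapping around), then reverse the string.
So "furnace" becomes "hfdquxi".
(Check on "sandbox": → "vdqgera" → "aregqdv" ✓)

hfdquxi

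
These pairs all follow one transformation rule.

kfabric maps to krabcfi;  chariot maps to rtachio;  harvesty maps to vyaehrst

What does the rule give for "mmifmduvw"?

The transformation: sort the characters into alphabetical order, then move the last 2 characters to the front (rotate right by 2).
Applying both steps to "mmifmduvw": "dfimmmuvw", then "vwdfimmmu".

vwdfimmmu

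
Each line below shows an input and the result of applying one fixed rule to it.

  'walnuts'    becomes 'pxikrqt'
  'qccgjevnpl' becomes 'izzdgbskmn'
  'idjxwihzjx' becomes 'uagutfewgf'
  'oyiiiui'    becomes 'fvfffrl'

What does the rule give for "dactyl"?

ixzqva

The rule is to swap the first and last characters, then shift every letter 3 places backward in the alphabet (wrapping around).
Applying that to "dactyl" gives "ixzqva".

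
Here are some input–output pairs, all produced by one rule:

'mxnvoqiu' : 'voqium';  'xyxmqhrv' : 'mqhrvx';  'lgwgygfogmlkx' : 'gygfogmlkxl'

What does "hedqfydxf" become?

qfydxfh

In each case the input is transformed by: move the first character to the end, then delete the first 2 characters.
So "hedqfydxf" becomes "qfydxfh".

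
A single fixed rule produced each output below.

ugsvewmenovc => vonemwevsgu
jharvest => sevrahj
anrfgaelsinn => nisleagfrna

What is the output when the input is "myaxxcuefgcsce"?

Rule — delete the last character, then reverse the string.
So "myaxxcuefgcsce" becomes "cscgfeucxxaym".

cscgfeucxxaym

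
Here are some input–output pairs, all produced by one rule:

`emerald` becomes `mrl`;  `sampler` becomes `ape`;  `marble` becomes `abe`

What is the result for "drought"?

ruh

Each output is the input with this applied: keep every other character starting from the second (positions 2nd, 4th, 6th, ...).
"drought" → "ruh".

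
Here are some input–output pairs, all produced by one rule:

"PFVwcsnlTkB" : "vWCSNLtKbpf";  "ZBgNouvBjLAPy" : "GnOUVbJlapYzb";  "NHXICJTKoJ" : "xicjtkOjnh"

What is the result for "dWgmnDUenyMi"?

GMNduENYmIDw

The rule is to move the first 2 characters to the end (rotate left by 2), then flip the case of every letter.
Starting from "dWgmnDUenyMi": after the first operation, "gmnDUenyMidW"; after the second, "GMNduENYmIDw".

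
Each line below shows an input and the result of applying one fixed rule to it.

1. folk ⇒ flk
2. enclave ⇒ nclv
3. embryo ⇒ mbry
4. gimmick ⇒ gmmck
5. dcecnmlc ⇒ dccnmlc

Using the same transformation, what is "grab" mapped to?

Rule — remove every vowel.
So "grab" becomes "grb".

grb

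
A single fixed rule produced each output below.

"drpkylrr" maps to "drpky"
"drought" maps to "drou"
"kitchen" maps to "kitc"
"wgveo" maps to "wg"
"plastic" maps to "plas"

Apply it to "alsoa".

Looking at the pairs, the operation is to delete the last 3 characters.
Doing the same to "alsoa": "al".

al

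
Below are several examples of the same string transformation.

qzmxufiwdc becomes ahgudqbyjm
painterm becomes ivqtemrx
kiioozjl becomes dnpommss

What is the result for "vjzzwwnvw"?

Looking at the pairs, the operation is to move the last 3 characters to the front (rotate right by 3), then shift every letter 4 places forward in the alphabet (wrapping around).
"vjzzwwnvw" → "nvwvjzzww" → "rzaznddaa".

rzaznddaa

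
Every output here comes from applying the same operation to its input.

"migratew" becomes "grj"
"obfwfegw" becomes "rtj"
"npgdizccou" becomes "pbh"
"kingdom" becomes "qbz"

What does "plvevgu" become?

ith

Each output is the input with this applied: shift every letter 13 places forward in the alphabet (wrapping around) — i.e. ROT13, then keep only the last 3 characters.
On "plvevgu": the first step gives "cyirith", and the second then gives "ith".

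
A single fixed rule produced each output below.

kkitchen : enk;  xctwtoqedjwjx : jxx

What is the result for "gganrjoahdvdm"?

Looking at the pairs, the operation is to move the first character to the end, then keep only the last 3 characters.
On "gganrjoahdvdm": the first step gives "ganrjoahdvdmg", and the second then gives "dmg".

dmg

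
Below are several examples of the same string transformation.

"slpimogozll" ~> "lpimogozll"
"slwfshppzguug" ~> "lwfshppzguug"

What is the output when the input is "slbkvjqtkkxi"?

lbkvjqtkkxi

Looking at the pairs, the operation is to delete the first character.
For "slbkvjqtkkxi" the result is "lbkvjqtkkxi".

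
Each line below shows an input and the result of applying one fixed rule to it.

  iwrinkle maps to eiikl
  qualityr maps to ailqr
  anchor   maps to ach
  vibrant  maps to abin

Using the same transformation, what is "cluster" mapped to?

Each output is the input with this applied: sort the characters into alphabetical order, then delete the last 3 characters.
On "cluster": the first step gives "celrstu", and the second then gives "celr".
(Check on "iwrinkle": → "eiiklnrw" → "eiikl" ✓)

celr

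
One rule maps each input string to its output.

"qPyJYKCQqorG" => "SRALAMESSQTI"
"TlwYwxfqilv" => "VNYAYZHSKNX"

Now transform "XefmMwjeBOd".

The pattern: shift every letter 2 places forward in the alphabet (wrapping around), then convert every letter to uppercase.
On "XefmMwjeBOd": the first step gives "ZghoOylgDQf", and the second then gives "ZGHOOYLGDQF".

ZGHOOYLGDQF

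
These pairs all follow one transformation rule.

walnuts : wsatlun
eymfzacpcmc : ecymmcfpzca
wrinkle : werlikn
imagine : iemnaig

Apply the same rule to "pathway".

Each output is the input with this applied: take characters alternately from the front and the back (1st, last, 2nd, 2nd-last, ...).
For "pathway" the result is "pyaatwh".

pyaatwh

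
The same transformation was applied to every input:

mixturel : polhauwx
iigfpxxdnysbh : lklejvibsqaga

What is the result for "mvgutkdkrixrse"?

In each case the input is transformed by: shift every letter 3 places forward in the alphabet (wrapping around), then take characters alternately from the front and the back (1st, last, 2nd, 2nd-last, ...).
Working it through for "mvgutkdkrixrse": intermediate "pyjxwngnulauvh", final "phyvjuxawlnugn".

phyvjuxawlnugn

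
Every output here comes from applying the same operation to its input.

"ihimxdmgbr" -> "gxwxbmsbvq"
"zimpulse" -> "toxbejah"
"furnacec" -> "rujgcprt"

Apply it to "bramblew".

The transformation: shift every letter 11 places backward in the alphabet (wrapping around), then move the last character to the front.
"bramblew" → "qgpbqatl" → "lqgpbqat".

lqgpbqat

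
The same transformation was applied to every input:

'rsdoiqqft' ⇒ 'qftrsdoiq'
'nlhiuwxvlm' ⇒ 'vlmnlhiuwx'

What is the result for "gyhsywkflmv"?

The rule is to move the last 3 characters to the front (rotate right by 3).
Applying that to "gyhsywkflmv" gives "lmvgyhsywkf".

lmvgyhsywkf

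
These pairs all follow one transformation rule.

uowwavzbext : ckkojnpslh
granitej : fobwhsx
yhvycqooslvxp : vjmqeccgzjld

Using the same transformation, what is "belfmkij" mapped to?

sztaywx

In each case the input is transformed by: delete the first character, then shift every letter 12 places backward in the alphabet (wrapping around).
For "belfmkij", step one produces "elfmkij"; step two turns that into "sztaywx".
(Check on "granitej": → "ranitej" → "fobwhsx" ✓)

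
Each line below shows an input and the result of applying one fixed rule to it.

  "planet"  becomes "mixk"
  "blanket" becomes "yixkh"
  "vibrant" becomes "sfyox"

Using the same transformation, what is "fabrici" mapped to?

Looking at the pairs, the operation is to delete the last 2 characters, then shift every letter 3 places backward in the alphabet (wrapping around).
"fabrici" → "fabri" → "cxyof".

cxyof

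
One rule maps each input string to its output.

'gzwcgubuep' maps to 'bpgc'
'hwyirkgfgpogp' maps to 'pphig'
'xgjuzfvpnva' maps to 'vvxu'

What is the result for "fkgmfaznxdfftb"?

dtfmz

The transformation: keep one character in every 3, starting at position 1 (positions 1st, 4th, 7th, ...), then move the last 2 characters to the front (rotate right by 2).
"fkgmfaznxdfftb" → "fmzdt" → "dtfmz".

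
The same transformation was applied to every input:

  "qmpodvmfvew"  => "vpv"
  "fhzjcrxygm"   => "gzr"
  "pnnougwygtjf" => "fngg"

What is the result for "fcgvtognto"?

tgo

The transformation: keep one character in every 3, starting at position 3 (positions 3rd, 6th, 9th, ...), then move the last character to the front.
On "fcgvtognto": the first step gives "got", and the second then gives "tgo".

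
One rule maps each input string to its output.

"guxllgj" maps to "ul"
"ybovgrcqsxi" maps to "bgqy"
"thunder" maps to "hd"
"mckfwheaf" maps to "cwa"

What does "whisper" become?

The transformation: swap the first and last characters, then keep one character in every 3, starting at position 2 (positions 2nd, 5th, 8th, ...).
"whisper" → "rhispew" → "hp".

hp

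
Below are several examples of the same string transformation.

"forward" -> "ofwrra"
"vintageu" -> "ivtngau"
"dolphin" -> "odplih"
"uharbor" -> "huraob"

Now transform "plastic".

lpsait

The rule is to swap each adjacent pair of characters (1↔2, 3↔4, ...), then delete the last character.
Starting from "plastic": after the first operation, "lpsaitc"; after the second, "lpsait".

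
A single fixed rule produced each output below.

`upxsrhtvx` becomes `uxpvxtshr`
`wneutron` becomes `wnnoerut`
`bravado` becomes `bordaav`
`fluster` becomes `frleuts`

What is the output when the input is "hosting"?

hgonsit

In each case the input is transformed by: take characters alternately from the front and the back (1st, last, 2nd, 2nd-last, ...).
So "hosting" becomes "hgonsit".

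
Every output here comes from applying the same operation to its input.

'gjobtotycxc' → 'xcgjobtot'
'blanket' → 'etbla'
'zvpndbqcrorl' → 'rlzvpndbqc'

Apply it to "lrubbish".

In each case the input is transformed by: move the last 2 characters to the front (rotate right by 2), then delete the last 2 characters.
Applying both steps to "lrubbish": "shlrubbi", then "shlrub".

shlrub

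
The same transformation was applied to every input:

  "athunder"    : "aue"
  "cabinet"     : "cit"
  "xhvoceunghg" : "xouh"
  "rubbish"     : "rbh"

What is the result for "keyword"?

kwd

What's happening: keep one character in every 3, starting at position 1 (positions 1st, 4th, 7th, ...).
For "keyword" the result is "kwd".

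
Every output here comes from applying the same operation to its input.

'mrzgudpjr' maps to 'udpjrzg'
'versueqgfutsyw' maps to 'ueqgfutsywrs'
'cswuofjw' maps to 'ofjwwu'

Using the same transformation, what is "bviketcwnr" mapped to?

Rule — delete the first 2 characters, then move the first 2 characters to the end (rotate left by 2).
Working it through for "bviketcwnr": intermediate "iketcwnr", final "etcwnrik".

etcwnrik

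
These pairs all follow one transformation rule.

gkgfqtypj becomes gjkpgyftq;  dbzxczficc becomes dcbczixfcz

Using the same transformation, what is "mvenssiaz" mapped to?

mzvaeinss

In each case the input is transformed by: take characters alternately from the front and the back (1st, last, 2nd, 2nd-last, ...).
Doing the same to "mvenssiaz": "mzvaeinss".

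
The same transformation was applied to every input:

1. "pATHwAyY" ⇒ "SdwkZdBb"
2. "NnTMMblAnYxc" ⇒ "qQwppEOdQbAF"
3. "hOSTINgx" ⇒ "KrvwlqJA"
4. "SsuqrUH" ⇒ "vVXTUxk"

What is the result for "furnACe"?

Each output is the input with this applied: shift every letter 3 places forward in the alphabet (wrapping around), then flip the case of every letter.
Working it through for "furnACe": intermediate "ixuqDFh", final "IXUQdfH".

IXUQdfH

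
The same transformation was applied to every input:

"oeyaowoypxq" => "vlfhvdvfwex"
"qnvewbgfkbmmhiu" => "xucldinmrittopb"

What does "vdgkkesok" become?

cknrrlzvr

In each case the input is transformed by: shift every letter 7 places forward in the alphabet (wrapping around).
Applying that to "vdgkkesok" gives "cknrrlzvr".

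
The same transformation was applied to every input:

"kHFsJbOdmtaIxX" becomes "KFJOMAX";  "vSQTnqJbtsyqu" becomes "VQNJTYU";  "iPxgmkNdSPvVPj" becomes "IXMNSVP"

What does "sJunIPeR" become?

SUIE

The pattern: keep every other character starting from the first (positions 1st, 3rd, 5th, ...), then convert every letter to uppercase.
Working it through for "sJunIPeR": intermediate "suIe", final "SUIE".
(Check on "kHFsJbOdmtaIxX": → "kFJOmax" → "KFJOMAX" ✓)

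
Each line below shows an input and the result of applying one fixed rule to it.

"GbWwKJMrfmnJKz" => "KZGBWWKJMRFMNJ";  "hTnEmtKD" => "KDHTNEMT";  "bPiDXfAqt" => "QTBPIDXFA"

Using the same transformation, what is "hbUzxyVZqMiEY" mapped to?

Each output is the input with this applied: move the last 2 characters to the front (rotate right by 2), then convert every letter to uppercase.
"hbUzxyVZqMiEY" → "EYhbUzxyVZqMi" → "EYHBUZXYVZQMI".

EYHBUZXYVZQMI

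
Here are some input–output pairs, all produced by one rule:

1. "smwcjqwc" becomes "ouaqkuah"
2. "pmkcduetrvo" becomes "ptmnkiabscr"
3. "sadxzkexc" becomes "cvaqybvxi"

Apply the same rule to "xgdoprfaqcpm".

ankvebmnpdyo

The pattern: move the last 3 characters to the front (rotate right by 3), then shift every letter 2 places backward in the alphabet (wrapping around).
Applying both steps to "xgdoprfaqcpm": "cpmxgdoprfaq", then "ankvebmnpdyo".
(Check on "pmkcduetrvo": → "rvopmkcduet" → "ptmnkiabscr" ✓)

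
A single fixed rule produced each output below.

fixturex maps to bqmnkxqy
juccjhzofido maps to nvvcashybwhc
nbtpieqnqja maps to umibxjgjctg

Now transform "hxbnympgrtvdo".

Each output is the input with this applied: move the first character to the end, then shift every letter 7 places backward in the alphabet (wrapping around).
Applying both steps to "hxbnympgrtvdo": "xbnympgrtvdoh", then "qugrfizkmowha".

qugrfizkmowha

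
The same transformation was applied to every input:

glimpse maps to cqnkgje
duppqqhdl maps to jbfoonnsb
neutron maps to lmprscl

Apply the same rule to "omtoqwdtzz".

The transformation: reverse the string, then shift every letter 2 places backward in the alphabet (wrapping around).
Working it through for "omtoqwdtzz": intermediate "zztdwqotmo", final "xxrbuomrkm".

xxrbuomrkm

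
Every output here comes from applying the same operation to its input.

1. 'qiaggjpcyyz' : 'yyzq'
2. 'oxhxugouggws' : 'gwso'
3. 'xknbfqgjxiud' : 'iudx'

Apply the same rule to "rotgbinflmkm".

Rule — move the first character to the end, then keep only the last 4 characters.
On "rotgbinflmkm": the first step gives "otgbinflmkmr", and the second then gives "mkmr".

mkmr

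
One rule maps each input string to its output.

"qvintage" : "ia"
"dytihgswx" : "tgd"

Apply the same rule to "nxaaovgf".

av

Rule — swap the first and last characters, then keep one character in every 3, starting at position 3 (positions 3rd, 6th, 9th, ...).
Working it through for "nxaaovgf": intermediate "fxaaovgn", final "av".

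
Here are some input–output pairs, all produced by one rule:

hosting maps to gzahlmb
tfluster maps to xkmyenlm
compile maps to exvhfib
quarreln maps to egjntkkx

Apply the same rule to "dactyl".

rewtvm

Rule — shift every letter 7 places backward in the alphabet (wrapping around), then move the last 2 characters to the front (rotate right by 2).
Starting from "dactyl": after the first operation, "wtvmre"; after the second, "rewtvm".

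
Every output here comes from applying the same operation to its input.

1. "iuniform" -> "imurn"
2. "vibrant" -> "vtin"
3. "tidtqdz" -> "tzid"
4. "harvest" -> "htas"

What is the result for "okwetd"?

In each case the input is transformed by: take characters alternately from the front and the back (1st, last, 2nd, 2nd-last, ...), then delete the last 3 characters.
Starting from "okwetd": after the first operation, "odktwe"; after the second, "odk".

odk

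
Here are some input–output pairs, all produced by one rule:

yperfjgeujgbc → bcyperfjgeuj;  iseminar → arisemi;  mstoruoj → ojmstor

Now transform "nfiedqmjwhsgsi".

sinfiedqmjwhs

The rule is to move the last 2 characters to the front (rotate right by 2), then delete the last character.
"nfiedqmjwhsgsi" → "sinfiedqmjwhsg" → "sinfiedqmjwhs".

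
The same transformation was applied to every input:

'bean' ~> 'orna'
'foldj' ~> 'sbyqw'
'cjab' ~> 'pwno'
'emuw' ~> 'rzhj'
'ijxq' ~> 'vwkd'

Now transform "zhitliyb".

What's happening: shift every letter 13 places forward in the alphabet (wrapping around) — i.e. ROT13.
"zhitliyb" → "muvgyvlo".

muvgyvlo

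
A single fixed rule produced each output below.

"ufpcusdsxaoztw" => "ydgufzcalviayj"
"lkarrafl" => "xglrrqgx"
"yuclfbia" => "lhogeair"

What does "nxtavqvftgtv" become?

In each case the input is transformed by: shift every letter 6 places forward in the alphabet (wrapping around), then swap the front and back halves of the string.
Working it through for "nxtavqvftgtv": intermediate "tdzgbwblzmzb", final "blzmzbtdzgbw".

blzmzbtdzgbw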